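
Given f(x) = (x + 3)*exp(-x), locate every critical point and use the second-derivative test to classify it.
f'(x) = (-x - 2)*exp(-x)

Solve f'(x) = 0:
  f'(x) = (-x - 2)·exp(-x) and exp(-x) > 0 for every x, so f'(x) = 0 ⇔ -x - 2 = 0.
  -x - 2 = 0.
  ⇒ x = -2

f''(x) = (x + 1)*exp(-x)
Second-derivative test at each critical point:
  f''(-2) = -7.3891 < 0 → local maximum

Critical points: x = -2 (local maximum)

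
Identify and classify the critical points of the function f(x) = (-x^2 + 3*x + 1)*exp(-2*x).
f'(x) = (2*x^2 - 8*x + 1)*exp(-2*x)

Solve f'(x) = 0:
  f'(x) = (2*x^2 - 8*x + 1)·exp(-2*x) and exp(-2*x) > 0 for every x, so f'(x) = 0 ⇔ 2*x^2 - 8*x + 1 = 0.
  2*x^2 - 8*x + 1 = 0 has no rational roots; quadratic formula: x = (8 ± √56)/4.
  ⇒ x = 2 - sqrt(14)/2 ≈ 0.1292, sqrt(14)/2 + 2 ≈ 3.8708

f''(x) = 2*(-2*x^2 + 10*x - 5)*exp(-2*x)
Second-derivative test at each critical point:
  f''(0.1292) = -5.7796 < 0 → local maximum
  f''(3.8708) = 0.0033 > 0 → local minimum

Critical points: x = 2 - sqrt(14)/2 ≈ 0.1292 (local maximum); x = sqrt(14)/2 + 2 ≈ 3.8708 (local minimum)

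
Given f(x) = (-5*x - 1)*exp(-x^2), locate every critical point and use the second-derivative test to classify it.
f'(x) = (2*x*(5*x + 1) - 5)*exp(-x^2)

Solve f'(x) = 0:
  f'(x) = (10*x^2 + 2*x - 5)·exp(-x^2) and exp(-x^2) > 0 for every x, so f'(x) = 0 ⇔ 10*x^2 + 2*x - 5 = 0.
  10*x^2 + 2*x - 5 = 0 has no rational roots; quadratic formula: x = (-2 ± √204)/20.
  ⇒ x = -sqrt(51)/10 - 1/10 ≈ -0.8141, -1/10 + sqrt(51)/10 ≈ 0.6141

f''(x) = 2*(-10*x^3 - 2*x^2 + 15*x + 1)*exp(-x^2)
Second-derivative test at each critical point:
  f''(-0.8141) = -7.3613 < 0 → local maximum
  f''(0.6141) = 9.7952 > 0 → local minimum

Critical points: x = -sqrt(51)/10 - 1/10 ≈ -0.8141 (local maximum); x = -1/10 + sqrt(51)/10 ≈ 0.6141 (local minimum)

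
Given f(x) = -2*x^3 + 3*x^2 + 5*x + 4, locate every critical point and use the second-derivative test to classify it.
f'(x) = -6*x^2 + 6*x + 5

Solve f'(x) = 0:
  6*x^2 - 6*x - 5 = 0 has no rational roots; quadratic formula: x = (6 ± √156)/12.
  ⇒ x = 1/2 - sqrt(39)/6 ≈ -0.5408, 1/2 + sqrt(39)/6 ≈ 1.5408

f''(x) = 6 - 12*x
Second-derivative test at each critical point:
  f''(-0.5408) = 12.4900 > 0 → local minimum
  f''(1.5408) = -12.4900 < 0 → local maximum

Critical points: x = 1/2 - sqrt(39)/6 ≈ -0.5408 (local minimum); x = 1/2 + sqrt(39)/6 ≈ 1.5408 (local maximum)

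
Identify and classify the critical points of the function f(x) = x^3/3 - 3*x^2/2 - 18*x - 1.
f'(x) = x^2 - 3*x - 18

Solve f'(x) = 0:
  Factor: x^2 - 3*x - 18 = (x - 6)*(x + 3) = 0.
  ⇒ x = -3, 6

f''(x) = 2*x - 3
Second-derivative test at each critical point:
  f''(-3) = -9 < 0 → local maximum
  f''(6) = 9 > 0 → local minimum

Critical points: x = -3 (local maximum); x = 6 (local minimum)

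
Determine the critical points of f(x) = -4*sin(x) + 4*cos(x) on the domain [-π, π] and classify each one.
f'(x) = -4*sqrt(2)*sin(x + pi/4)

Solve f'(x) = 0 on [-π, π]:
  f'(x) = 0 ⇔ -4*cos(x) = 4*sin(x) ⇔ tan(x) = -1, i.e. x = arctan(-1) + nπ; keep the solutions lying in [-π, π].
  ⇒ x = -pi/4 ≈ -0.7854, 3*pi/4 ≈ 2.3562

f''(x) = -4*sqrt(2)*cos(x + pi/4)
Second-derivative test at each critical point:
  f''(-0.7854) = -5.6569 < 0 → local maximum
  f''(2.3562) = 5.6569 > 0 → local minimum

Critical points: x = -pi/4 ≈ -0.7854 (local maximum); x = 3*pi/4 ≈ 2.3562 (local minimum)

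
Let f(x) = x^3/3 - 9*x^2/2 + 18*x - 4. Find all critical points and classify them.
f'(x) = x^2 - 9*x + 18

Solve f'(x) = 0:
  Factor: x^2 - 9*x + 18 = (x - 6)*(x - 3) = 0.
  ⇒ x = 3, 6

f''(x) = 2*x - 9
Second-derivative test at each critical point:
  f''(3) = -3 < 0 → local maximum
  f''(6) = 3 > 0 → local minimum

Critical points: x = 3 (local maximum); x = 6 (local minimum)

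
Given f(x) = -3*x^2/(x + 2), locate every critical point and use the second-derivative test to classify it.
f'(x) = 3*x*(-x - 4)/(x + 2)^2

Solve f'(x) = 0:
  f'(x) = -3*x*(x + 4)/(x + 2)^2; the denominator is positive wherever f is defined, so f'(x) = 0 ⇔ -3*x^2 - 12*x = 0.
  Factor: -3*x^2 - 12*x = -3*x*(x + 4) = 0.
  ⇒ x = -4, 0

f''(x) = -24/(x^3 + 6*x^2 + 12*x + 8)
Second-derivative test at each critical point:
  f''(-4) = 3 > 0 → local minimum
  f''(0) = -3 < 0 → local maximum

Critical points: x = -4 (local minimum); x = 0 (local maximum)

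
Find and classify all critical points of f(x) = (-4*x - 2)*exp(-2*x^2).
f'(x) = 4*(2*x*(2*x + 1) - 1)*exp(-2*x^2)

Solve f'(x) = 0:
  f'(x) = (16*x^2 + 8*x - 4)·exp(-2*x^2) and exp(-2*x^2) > 0 for every x, so f'(x) = 0 ⇔ 16*x^2 + 8*x - 4 = 0.
  Factor: 16*x^2 + 8*x - 4 = 4*(4*x^2 + 2*x - 1); 4*x^2 + 2*x - 1 = 0 has no rational roots; quadratic formula: x = (-2 ± √20)/8.
  ⇒ x = -sqrt(5)/4 - 1/4 ≈ -0.8090, -1/4 + sqrt(5)/4 ≈ 0.3090

f''(x) = 8*(-8*x^3 - 4*x^2 + 6*x + 1)*exp(-2*x^2)
Second-derivative test at each critical point:
  f''(-0.8090) = -4.8314 < 0 → local maximum
  f''(0.3090) = 14.7786 > 0 → local minimum

Critical points: x = -sqrt(5)/4 - 1/4 ≈ -0.8090 (local maximum); x = -1/4 + sqrt(5)/4 ≈ 0.3090 (local minimum)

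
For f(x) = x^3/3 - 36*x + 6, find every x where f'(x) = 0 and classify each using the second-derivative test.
f'(x) = x^2 - 36

Solve f'(x) = 0:
  Factor: x^2 - 36 = (x - 6)*(x + 6) = 0.
  ⇒ x = -6, 6

f''(x) = 2*x
Second-derivative test at each critical point:
  f''(-6) = -12 < 0 → local maximum
  f''(6) = 12 > 0 → local minimum

Critical points: x = -6 (local maximum); x = 6 (local minimum)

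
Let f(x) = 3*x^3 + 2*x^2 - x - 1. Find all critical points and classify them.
f'(x) = 9*x^2 + 4*x - 1

Solve f'(x) = 0:
  9*x^2 + 4*x - 1 = 0 has no rational roots; quadratic formula: x = (-4 ± √52)/18.
  ⇒ x = -sqrt(13)/9 - 2/9 ≈ -0.6228, -2/9 + sqrt(13)/9 ≈ 0.1784

f''(x) = 18*x + 4
Second-derivative test at each critical point:
  f''(-0.6228) = -7.2111 < 0 → local maximum
  f''(0.1784) = 7.2111 > 0 → local minimum

Critical points: x = -sqrt(13)/9 - 2/9 ≈ -0.6228 (local maximum); x = -2/9 + sqrt(13)/9 ≈ 0.1784 (local minimum)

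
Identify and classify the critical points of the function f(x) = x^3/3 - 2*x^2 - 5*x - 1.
f'(x) = x^2 - 4*x - 5

Solve f'(x) = 0:
  Factor: x^2 - 4*x - 5 = (x - 5)*(x + 1) = 0.
  ⇒ x = -1, 5

f''(x) = 2*x - 4
Second-derivative test at each critical point:
  f''(-1) = -6 < 0 → local maximum
  f''(5) = 6 > 0 → local minimum

Critical points: x = -1 (local maximum); x = 5 (local minimum)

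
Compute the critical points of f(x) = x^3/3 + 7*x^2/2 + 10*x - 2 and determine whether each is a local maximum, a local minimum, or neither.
f'(x) = x^2 + 7*x + 10

Solve f'(x) = 0:
  Factor: x^2 + 7*x + 10 = (x + 2)*(x + 5) = 0.
  ⇒ x = -5, -2

f''(x) = 2*x + 7
Second-derivative test at each critical point:
  f''(-5) = -3 < 0 → local maximum
  f''(-2) = 3 > 0 → local minimum

Critical points: x = -5 (local maximum); x = -2 (local minimum)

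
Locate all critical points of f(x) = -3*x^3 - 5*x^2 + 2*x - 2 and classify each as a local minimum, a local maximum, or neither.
f'(x) = -9*x^2 - 10*x + 2

Solve f'(x) = 0:
  9*x^2 + 10*x - 2 = 0 has no rational roots; quadratic formula: x = (-10 ± √172)/18.
  ⇒ x = -sqrt(43)/9 - 5/9 ≈ -1.2842, -5/9 + sqrt(43)/9 ≈ 0.1730

f''(x) = -18*x - 10
Second-derivative test at each critical point:
  f''(-1.2842) = 13.1149 > 0 → local minimum
  f''(0.1730) = -13.1149 < 0 → local maximum

Critical points: x = -sqrt(43)/9 - 5/9 ≈ -1.2842 (local minimum); x = -5/9 + sqrt(43)/9 ≈ 0.1730 (local maximum)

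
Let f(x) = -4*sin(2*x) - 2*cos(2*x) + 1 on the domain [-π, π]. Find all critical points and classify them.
f'(x) = 4*sin(2*x) - 8*cos(2*x)

Solve f'(x) = 0 on [-π, π]:
  f'(x) = 0 ⇔ -4*cos(2*x) = -2*sin(2*x) ⇔ tan(2*x) = 2, i.e. 2*x = arctan(2) + nπ; keep the solutions lying in [-π, π].
  ⇒ x = -pi + atan(2)/2 ≈ -2.5880, -pi/2 + atan(2)/2 ≈ -1.0172, atan(2)/2 ≈ 0.5536, atan(2)/2 + pi/2 ≈ 2.1244

f''(x) = 16*sin(2*x) + 8*cos(2*x)
Second-derivative test at each critical point:
  f''(-2.5880) = 17.8885 > 0 → local minimum
  f''(-1.0172) = -17.8885 < 0 → local maximum
  f''(0.5536) = 17.8885 > 0 → local minimum
  f''(2.1244) = -17.8885 < 0 → local maximum

Critical points: x = -pi + atan(2)/2 ≈ -2.5880 (local minimum); x = -pi/2 + atan(2)/2 ≈ -1.0172 (local maximum); x = atan(2)/2 ≈ 0.5536 (local minimum); x = atan(2)/2 + pi/2 ≈ 2.1244 (local maximum)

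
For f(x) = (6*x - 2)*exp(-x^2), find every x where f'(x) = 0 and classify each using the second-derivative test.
f'(x) = 2*(-2*x*(3*x - 1) + 3)*exp(-x^2)

Solve f'(x) = 0:
  f'(x) = (-12*x^2 + 4*x + 6)·exp(-x^2) and exp(-x^2) > 0 for every x, so f'(x) = 0 ⇔ -12*x^2 + 4*x + 6 = 0.
  Factor: -12*x^2 + 4*x + 6 = -2*(6*x^2 - 2*x - 3); 6*x^2 - 2*x - 3 = 0 has no rational roots; quadratic formula: x = (2 ± √76)/12.
  ⇒ x = 1/6 - sqrt(19)/6 ≈ -0.5598, 1/6 + sqrt(19)/6 ≈ 0.8931

f''(x) = 4*(2*x^2*(3*x - 1) - 9*x + 1)*exp(-x^2)
Second-derivative test at each critical point:
  f''(-0.5598) = 12.7447 > 0 → local minimum
  f''(0.8931) = -7.8522 < 0 → local maximum

Critical points: x = 1/6 - sqrt(19)/6 ≈ -0.5598 (local minimum); x = 1/6 + sqrt(19)/6 ≈ 0.8931 (local maximum)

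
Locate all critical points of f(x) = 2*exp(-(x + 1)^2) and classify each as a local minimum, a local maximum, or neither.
f'(x) = 4*(-x - 1)*exp(-(x + 1)^2)

Solve f'(x) = 0:
  f'(x) = (-4*x - 4)·exp(-(x + 1)^2) and exp(-(x + 1)^2) > 0 for every x, so f'(x) = 0 ⇔ -4*x - 4 = 0.
  Factor: -4*x - 4 = -4*(x + 1) = 0.
  ⇒ x = -1

f''(x) = 4*(2*(x + 1)^2 - 1)*exp(-(x + 1)^2)
Second-derivative test at each critical point:
  f''(-1) = -4 < 0 → local maximum

Critical points: x = -1 (local maximum)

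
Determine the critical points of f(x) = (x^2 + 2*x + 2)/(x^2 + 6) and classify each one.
f'(x) = 2*(-x^2 + 4*x + 6)/(x^4 + 12*x^2 + 36)

Solve f'(x) = 0:
  f'(x) = -2*(x^2 - 4*x - 6)/(x^2 + 6)^2; the denominator is positive wherever f is defined, so f'(x) = 0 ⇔ -2*x^2 + 8*x + 12 = 0.
  Factor: -2*x^2 + 8*x + 12 = -2*(x^2 - 4*x - 6); x^2 - 4*x - 6 = 0 has no rational roots; quadratic formula: x = (4 ± √40)/2.
  ⇒ x = 2 - sqrt(10) ≈ -1.1623, 2 + sqrt(10) ≈ 5.1623

f''(x) = 4*(x^3 - 6*x^2 - 18*x + 12)/(x^6 + 18*x^4 + 108*x^2 + 216)
Second-derivative test at each critical point:
  f''(-1.1623) = 0.2341 > 0 → local minimum
  f''(5.1623) = -0.0119 < 0 → local maximum

Critical points: x = 2 - sqrt(10) ≈ -1.1623 (local minimum); x = 2 + sqrt(10) ≈ 5.1623 (local maximum)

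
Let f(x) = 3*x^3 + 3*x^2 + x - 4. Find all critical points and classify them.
f'(x) = 9*x^2 + 6*x + 1

Solve f'(x) = 0:
  Factor: 9*x^2 + 6*x + 1 = (3*x + 1)^2 = 0.
  ⇒ x = -1/3

f''(x) = 18*x + 6
Second-derivative test at each critical point:
  f''(-1/3) = 0, so the second-derivative test is inconclusive; use the first-derivative test: f'(-7/12) = 0.5625, f'(-1/12) = 0.5625 — f' is positive on both sides (no sign change) → neither a local maximum nor a local minimum

Critical points: x = -1/3 (neither)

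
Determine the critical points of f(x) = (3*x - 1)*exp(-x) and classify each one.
f'(x) = (4 - 3*x)*exp(-x)

Solve f'(x) = 0:
  f'(x) = (4 - 3*x)·exp(-x) and exp(-x) > 0 for every x, so f'(x) = 0 ⇔ 4 - 3*x = 0.
  4 - 3*x = 0.
  ⇒ x = 4/3

f''(x) = (3*x - 7)*exp(-x)
Second-derivative test at each critical point:
  f''(4/3) = -0.7908 < 0 → local maximum

Critical points: x = 4/3 (local maximum)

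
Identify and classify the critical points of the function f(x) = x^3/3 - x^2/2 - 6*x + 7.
f'(x) = x^2 - x - 6

Solve f'(x) = 0:
  Factor: x^2 - x - 6 = (x - 3)*(x + 2) = 0.
  ⇒ x = -2, 3

f''(x) = 2*x - 1
Second-derivative test at each critical point:
  f''(-2) = -5 < 0 → local maximum
  f''(3) = 5 > 0 → local minimum

Critical points: x = -2 (local maximum); x = 3 (local minimum)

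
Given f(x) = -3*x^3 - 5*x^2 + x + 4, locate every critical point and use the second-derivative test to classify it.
f'(x) = -9*x^2 - 10*x + 1

Solve f'(x) = 0:
  9*x^2 + 10*x - 1 = 0 has no rational roots; quadratic formula: x = (-10 ± √136)/18.
  ⇒ x = -sqrt(34)/9 - 5/9 ≈ -1.2034, -5/9 + sqrt(34)/9 ≈ 0.0923

f''(x) = -18*x - 10
Second-derivative test at each critical point:
  f''(-1.2034) = 11.6619 > 0 → local minimum
  f''(0.0923) = -11.6619 < 0 → local maximum

Critical points: x = -sqrt(34)/9 - 5/9 ≈ -1.2034 (local minimum); x = -5/9 + sqrt(34)/9 ≈ 0.0923 (local maximum)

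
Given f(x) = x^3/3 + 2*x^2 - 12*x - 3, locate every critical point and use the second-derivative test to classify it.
f'(x) = x^2 + 4*x - 12

Solve f'(x) = 0:
  Factor: x^2 + 4*x - 12 = (x - 2)*(x + 6) = 0.
  ⇒ x = -6, 2

f''(x) = 2*x + 4
Second-derivative test at each critical point:
  f''(-6) = -8 < 0 → local maximum
  f''(2) = 8 > 0 → local minimum

Critical points: x = -6 (local maximum); x = 2 (local minimum)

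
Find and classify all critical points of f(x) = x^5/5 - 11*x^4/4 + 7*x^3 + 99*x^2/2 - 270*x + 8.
f'(x) = x^4 - 11*x^3 + 21*x^2 + 99*x - 270

Solve f'(x) = 0:
  Factor: x^4 - 11*x^3 + 21*x^2 + 99*x - 270 = (x - 6)*(x - 5)*(x - 3)*(x + 3) = 0.
  ⇒ x = -3, 3, 5, 6

f''(x) = 4*x^3 - 33*x^2 + 42*x + 99
Second-derivative test at each critical point:
  f''(-3) = -432 < 0 → local maximum
  f''(3) = 36 > 0 → local minimum
  f''(5) = -16 < 0 → local maximum
  f''(6) = 27 > 0 → local minimum

Critical points: x = -3 (local maximum); x = 3 (local minimum); x = 5 (local maximum); x = 6 (local minimum)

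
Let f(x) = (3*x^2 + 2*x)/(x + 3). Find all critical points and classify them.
f'(x) = 3*(x^2 + 6*x + 2)/(x^2 + 6*x + 9)

Solve f'(x) = 0:
  f'(x) = 3*(x^2 + 6*x + 2)/(x + 3)^2; the denominator is positive wherever f is defined, so f'(x) = 0 ⇔ 3*x^2 + 18*x + 6 = 0.
  Factor: 3*x^2 + 18*x + 6 = 3*(x^2 + 6*x + 2); x^2 + 6*x + 2 = 0 has no rational roots; quadratic formula: x = (-6 ± √28)/2.
  ⇒ x = -3 - sqrt(7) ≈ -5.6458, -3 + sqrt(7) ≈ -0.3542

f''(x) = 42/(x^3 + 9*x^2 + 27*x + 27)
Second-derivative test at each critical point:
  f''(-5.6458) = -2.2678 < 0 → local maximum
  f''(-0.3542) = 2.2678 > 0 → local minimum

Critical points: x = -3 - sqrt(7) ≈ -5.6458 (local maximum); x = -3 + sqrt(7) ≈ -0.3542 (local minimum)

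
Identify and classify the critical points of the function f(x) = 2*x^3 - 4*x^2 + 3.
f'(x) = 2*x*(3*x - 4)

Solve f'(x) = 0:
  Factor: 6*x^2 - 8*x = 2*x*(3*x - 4) = 0.
  ⇒ x = 0, 4/3

f''(x) = 12*x - 8
Second-derivative test at each critical point:
  f''(0) = -8 < 0 → local maximum
  f''(4/3) = 8 > 0 → local minimum

Critical points: x = 0 (local maximum); x = 4/3 (local minimum)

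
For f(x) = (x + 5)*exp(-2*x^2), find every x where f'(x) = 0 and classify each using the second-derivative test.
f'(x) = (-4*x*(x + 5) + 1)*exp(-2*x^2)

Solve f'(x) = 0:
  f'(x) = (-4*x^2 - 20*x + 1)·exp(-2*x^2) and exp(-2*x^2) > 0 for every x, so f'(x) = 0 ⇔ -4*x^2 - 20*x + 1 = 0.
  4*x^2 + 20*x - 1 = 0 has no rational roots; quadratic formula: x = (-20 ± √416)/8.
  ⇒ x = -sqrt(26)/2 - 5/2 ≈ -5.0495, -5/2 + sqrt(26)/2 ≈ 0.0495

f''(x) = 4*(4*x^2*(x + 5) - 3*x - 5)*exp(-2*x^2)
Second-derivative test at each critical point:
  f''(-5.0495) = 1.454e-21 > 0 → local minimum
  f''(0.0495) = -20.2963 < 0 → local maximum

Critical points: x = -sqrt(26)/2 - 5/2 ≈ -5.0495 (local minimum); x = -5/2 + sqrt(26)/2 ≈ 0.0495 (local maximum)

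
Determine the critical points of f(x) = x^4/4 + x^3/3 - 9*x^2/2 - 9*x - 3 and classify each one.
f'(x) = x^3 + x^2 - 9*x - 9

Solve f'(x) = 0:
  Factor: x^3 + x^2 - 9*x - 9 = (x - 3)*(x + 1)*(x + 3) = 0.
  ⇒ x = -3, -1, 3

f''(x) = 3*x^2 + 2*x - 9
Second-derivative test at each critical point:
  f''(-3) = 12 > 0 → local minimum
  f''(-1) = -8 < 0 → local maximum
  f''(3) = 24 > 0 → local minimum

Critical points: x = -3 (local minimum); x = -1 (local maximum); x = 3 (local minimum)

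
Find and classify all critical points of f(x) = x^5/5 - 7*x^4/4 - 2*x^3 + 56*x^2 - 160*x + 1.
f'(x) = x^4 - 7*x^3 - 6*x^2 + 112*x - 160

Solve f'(x) = 0:
  Factor: x^4 - 7*x^3 - 6*x^2 + 112*x - 160 = (x - 5)*(x - 4)*(x - 2)*(x + 4) = 0.
  ⇒ x = -4, 2, 4, 5

f''(x) = 4*x^3 - 21*x^2 - 12*x + 112
Second-derivative test at each critical point:
  f''(-4) = -432 < 0 → local maximum
  f''(2) = 36 > 0 → local minimum
  f''(4) = -16 < 0 → local maximum
  f''(5) = 27 > 0 → local minimum

Critical points: x = -4 (local maximum); x = 2 (local minimum); x = 4 (local maximum); x = 5 (local minimum)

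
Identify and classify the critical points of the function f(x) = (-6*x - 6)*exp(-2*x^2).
f'(x) = 6*(4*x*(x + 1) - 1)*exp(-2*x^2)

Solve f'(x) = 0:
  f'(x) = (24*x^2 + 24*x - 6)·exp(-2*x^2) and exp(-2*x^2) > 0 for every x, so f'(x) = 0 ⇔ 24*x^2 + 24*x - 6 = 0.
  Factor: 24*x^2 + 24*x - 6 = 6*(4*x^2 + 4*x - 1); 4*x^2 + 4*x - 1 = 0 has no rational roots; quadratic formula: x = (-4 ± √32)/8.
  ⇒ x = -sqrt(2)/2 - 1/2 ≈ -1.2071, -1/2 + sqrt(2)/2 ≈ 0.2071

f''(x) = 24*(-4*x^2*(x + 1) + 3*x + 1)*exp(-2*x^2)
Second-derivative test at each critical point:
  f''(-1.2071) = -1.8412 < 0 → local maximum
  f''(0.2071) = 31.1508 > 0 → local minimum

Critical points: x = -sqrt(2)/2 - 1/2 ≈ -1.2071 (local maximum); x = -1/2 + sqrt(2)/2 ≈ 0.2071 (local minimum)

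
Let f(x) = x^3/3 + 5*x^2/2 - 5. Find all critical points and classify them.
f'(x) = x*(x + 5)

Solve f'(x) = 0:
  Factor: x^2 + 5*x = x*(x + 5) = 0.
  ⇒ x = -5, 0

f''(x) = 2*x + 5
Second-derivative test at each critical point:
  f''(-5) = -5 < 0 → local maximum
  f''(0) = 5 > 0 → local minimum

Critical points: x = -5 (local maximum); x = 0 (local minimum)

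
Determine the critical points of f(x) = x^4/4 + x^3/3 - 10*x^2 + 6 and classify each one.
f'(x) = x*(x^2 + x - 20)

Solve f'(x) = 0:
  Factor: x^3 + x^2 - 20*x = x*(x - 4)*(x + 5) = 0.
  ⇒ x = -5, 0, 4

f''(x) = 3*x^2 + 2*x - 20
Second-derivative test at each critical point:
  f''(-5) = 45 > 0 → local minimum
  f''(0) = -20 < 0 → local maximum
  f''(4) = 36 > 0 → local minimum

Critical points: x = -5 (local minimum); x = 0 (local maximum); x = 4 (local minimum)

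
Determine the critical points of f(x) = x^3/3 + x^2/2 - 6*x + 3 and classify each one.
f'(x) = x^2 + x - 6

Solve f'(x) = 0:
  Factor: x^2 + x - 6 = (x - 2)*(x + 3) = 0.
  ⇒ x = -3, 2

f''(x) = 2*x + 1
Second-derivative test at each critical point:
  f''(-3) = -5 < 0 → local maximum
  f''(2) = 5 > 0 → local minimum

Critical points: x = -3 (local maximum); x = 2 (local minimum)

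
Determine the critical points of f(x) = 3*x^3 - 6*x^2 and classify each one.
f'(x) = 3*x*(3*x - 4)

Solve f'(x) = 0:
  Factor: 9*x^2 - 12*x = 3*x*(3*x - 4) = 0.
  ⇒ x = 0, 4/3

f''(x) = 18*x - 12
Second-derivative test at each critical point:
  f''(0) = -12 < 0 → local maximum
  f''(4/3) = 12 > 0 → local minimum

Critical points: x = 0 (local maximum); x = 4/3 (local minimum)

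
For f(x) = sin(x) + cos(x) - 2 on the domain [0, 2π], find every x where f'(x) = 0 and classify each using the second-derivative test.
f'(x) = -sin(x) + cos(x)

Solve f'(x) = 0 on [0, 2π]:
  f'(x) = 0 ⇔ cos(x) = sin(x) ⇔ tan(x) = 1, i.e. x = arctan(1) + nπ; keep the solutions lying in [0, 2π].
  ⇒ x = pi/4 ≈ 0.7854, 5*pi/4 ≈ 3.9270

f''(x) = -sin(x) - cos(x)
Second-derivative test at each critical point:
  f''(0.7854) = -1.4142 < 0 → local maximum
  f''(3.9270) = 1.4142 > 0 → local minimum

Critical points: x = pi/4 ≈ 0.7854 (local maximum); x = 5*pi/4 ≈ 3.9270 (local minimum)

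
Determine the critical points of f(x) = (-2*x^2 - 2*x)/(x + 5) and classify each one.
f'(x) = 2*(-x^2 - 10*x - 5)/(x^2 + 10*x + 25)

Solve f'(x) = 0:
  f'(x) = -2*(x^2 + 10*x + 5)/(x + 5)^2; the denominator is positive wherever f is defined, so f'(x) = 0 ⇔ -2*x^2 - 20*x - 10 = 0.
  Factor: -2*x^2 - 20*x - 10 = -2*(x^2 + 10*x + 5); x^2 + 10*x + 5 = 0 has no rational roots; quadratic formula: x = (-10 ± √80)/2.
  ⇒ x = -5 - 2*sqrt(5) ≈ -9.4721, -5 + 2*sqrt(5) ≈ -0.5279

f''(x) = -80/(x^3 + 15*x^2 + 75*x + 125)
Second-derivative test at each critical point:
  f''(-9.4721) = 0.8944 > 0 → local minimum
  f''(-0.5279) = -0.8944 < 0 → local maximum

Critical points: x = -5 - 2*sqrt(5) ≈ -9.4721 (local minimum); x = -5 + 2*sqrt(5) ≈ -0.5279 (local maximum)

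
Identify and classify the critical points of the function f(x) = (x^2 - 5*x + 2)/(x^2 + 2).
f'(x) = 5*(x^2 - 2)/(x^4 + 4*x^2 + 4)

Solve f'(x) = 0:
  f'(x) = 5*(x^2 - 2)/(x^2 + 2)^2; the denominator is positive wherever f is defined, so f'(x) = 0 ⇔ 5*x^2 - 10 = 0.
  Factor: 5*x^2 - 10 = 5*(x^2 - 2); x^2 - 2 = 0 has no rational roots; quadratic formula: x = (0 ± √8)/2.
  ⇒ x = -sqrt(2) ≈ -1.4142, sqrt(2) ≈ 1.4142

f''(x) = 10*x*(6 - x^2)/(x^6 + 6*x^4 + 12*x^2 + 8)
Second-derivative test at each critical point:
  f''(-1.4142) = -0.8839 < 0 → local maximum
  f''(1.4142) = 0.8839 > 0 → local minimum

Critical points: x = -sqrt(2) ≈ -1.4142 (local maximum); x = sqrt(2) ≈ 1.4142 (local minimum)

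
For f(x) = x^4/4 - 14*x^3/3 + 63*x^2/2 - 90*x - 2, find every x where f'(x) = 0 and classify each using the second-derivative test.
f'(x) = x^3 - 14*x^2 + 63*x - 90

Solve f'(x) = 0:
  Factor: x^3 - 14*x^2 + 63*x - 90 = (x - 6)*(x - 5)*(x - 3) = 0.
  ⇒ x = 3, 5, 6

f''(x) = 3*x^2 - 28*x + 63
Second-derivative test at each critical point:
  f''(3) = 6 > 0 → local minimum
  f''(5) = -2 < 0 → local maximum
  f''(6) = 3 > 0 → local minimum

Critical points: x = 3 (local minimum); x = 5 (local maximum); x = 6 (local minimum)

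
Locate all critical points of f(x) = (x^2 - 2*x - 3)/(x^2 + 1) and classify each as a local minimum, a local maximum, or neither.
f'(x) = 2*(x^2 + 4*x - 1)/(x^4 + 2*x^2 + 1)

Solve f'(x) = 0:
  f'(x) = 2*(x^2 + 4*x - 1)/(x^2 + 1)^2; the denominator is positive wherever f is defined, so f'(x) = 0 ⇔ 2*x^2 + 8*x - 2 = 0.
  Factor: 2*x^2 + 8*x - 2 = 2*(x^2 + 4*x - 1); x^2 + 4*x - 1 = 0 has no rational roots; quadratic formula: x = (-4 ± √20)/2.
  ⇒ x = -sqrt(5) - 2 ≈ -4.2361, -2 + sqrt(5) ≈ 0.2361

f''(x) = 4*(-x^3 - 6*x^2 + 3*x + 2)/(x^6 + 3*x^4 + 3*x^2 + 1)
Second-derivative test at each critical point:
  f''(-4.2361) = -0.0249 < 0 → local maximum
  f''(0.2361) = 8.0249 > 0 → local minimum

Critical points: x = -sqrt(5) - 2 ≈ -4.2361 (local maximum); x = -2 + sqrt(5) ≈ 0.2361 (local minimum)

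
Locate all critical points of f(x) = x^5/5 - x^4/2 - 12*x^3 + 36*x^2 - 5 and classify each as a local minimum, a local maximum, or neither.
f'(x) = x*(x^3 - 2*x^2 - 36*x + 72)

Solve f'(x) = 0:
  Factor: x^4 - 2*x^3 - 36*x^2 + 72*x = x*(x - 6)*(x - 2)*(x + 6) = 0.
  ⇒ x = -6, 0, 2, 6

f''(x) = 4*x^3 - 6*x^2 - 72*x + 72
Second-derivative test at each critical point:
  f''(-6) = -576 < 0 → local maximum
  f''(0) = 72 > 0 → local minimum
  f''(2) = -64 < 0 → local maximum
  f''(6) = 288 > 0 → local minimum

Critical points: x = -6 (local maximum); x = 0 (local minimum); x = 2 (local maximum); x = 6 (local minimum)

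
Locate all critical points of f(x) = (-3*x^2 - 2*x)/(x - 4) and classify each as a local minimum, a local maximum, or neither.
f'(x) = (-3*x^2 + 24*x + 8)/(x^2 - 8*x + 16)

Solve f'(x) = 0:
  f'(x) = -(3*x^2 - 24*x - 8)/(x - 4)^2; the denominator is positive wherever f is defined, so f'(x) = 0 ⇔ -3*x^2 + 24*x + 8 = 0.
  3*x^2 - 24*x - 8 = 0 has no rational roots; quadratic formula: x = (24 ± √672)/6.
  ⇒ x = 4 - 2*sqrt(42)/3 ≈ -0.3205, 4 + 2*sqrt(42)/3 ≈ 8.3205

f''(x) = -112/(x^3 - 12*x^2 + 48*x - 64)
Second-derivative test at each critical point:
  f''(-0.3205) = 1.3887 > 0 → local minimum
  f''(8.3205) = -1.3887 < 0 → local maximum

Critical points: x = 4 - 2*sqrt(42)/3 ≈ -0.3205 (local minimum); x = 4 + 2*sqrt(42)/3 ≈ 8.3205 (local maximum)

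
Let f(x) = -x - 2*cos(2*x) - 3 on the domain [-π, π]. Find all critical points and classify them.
f'(x) = 4*sin(2*x) - 1

Solve f'(x) = 0 on [-π, π]:
  f'(x) = 0 ⇔ sin(2*x) = 1/4, i.e. 2*x = arcsin(1/4) + 2nπ or 2*x = π − arcsin(1/4) + 2nπ; keep the solutions lying in [-π, π].
  ⇒ x = -pi + asin(1/4)/2 ≈ -3.0153, -pi/2 - asin(1/4)/2 ≈ -1.6971, asin(1/4)/2 ≈ 0.1263, -asin(1/4)/2 + pi/2 ≈ 1.4445

f''(x) = 8*cos(2*x)
Second-derivative test at each critical point:
  f''(-3.0153) = 7.7460 > 0 → local minimum
  f''(-1.6971) = -7.7460 < 0 → local maximum
  f''(0.1263) = 7.7460 > 0 → local minimum
  f''(1.4445) = -7.7460 < 0 → local maximum

Critical points: x = -pi + asin(1/4)/2 ≈ -3.0153 (local minimum); x = -pi/2 - asin(1/4)/2 ≈ -1.6971 (local maximum); x = asin(1/4)/2 ≈ 0.1263 (local minimum); x = -asin(1/4)/2 + pi/2 ≈ 1.4445 (local maximum)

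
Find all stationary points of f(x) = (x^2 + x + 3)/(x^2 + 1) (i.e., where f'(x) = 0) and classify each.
f'(x) = (-x^2 - 4*x + 1)/(x^4 + 2*x^2 + 1)

Solve f'(x) = 0:
  f'(x) = -(x^2 + 4*x - 1)/(x^2 + 1)^2; the denominator is positive wherever f is defined, so f'(x) = 0 ⇔ -x^2 - 4*x + 1 = 0.
  x^2 + 4*x - 1 = 0 has no rational roots; quadratic formula: x = (-4 ± √20)/2.
  ⇒ x = -sqrt(5) - 2 ≈ -4.2361, -2 + sqrt(5) ≈ 0.2361

f''(x) = 2*(x^3 + 6*x^2 - 3*x - 2)/(x^6 + 3*x^4 + 3*x^2 + 1)
Second-derivative test at each critical point:
  f''(-4.2361) = 0.0125 > 0 → local minimum
  f''(0.2361) = -4.0125 < 0 → local maximum

Critical points: x = -sqrt(5) - 2 ≈ -4.2361 (local minimum); x = -2 + sqrt(5) ≈ 0.2361 (local maximum)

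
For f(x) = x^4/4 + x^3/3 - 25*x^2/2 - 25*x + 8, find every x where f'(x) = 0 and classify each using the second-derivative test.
f'(x) = x^3 + x^2 - 25*x - 25

Solve f'(x) = 0:
  Factor: x^3 + x^2 - 25*x - 25 = (x - 5)*(x + 1)*(x + 5) = 0.
  ⇒ x = -5, -1, 5

f''(x) = 3*x^2 + 2*x - 25
Second-derivative test at each critical point:
  f''(-5) = 40 > 0 → local minimum
  f''(-1) = -24 < 0 → local maximum
  f''(5) = 60 > 0 → local minimum

Critical points: x = -5 (local minimum); x = -1 (local maximum); x = 5 (local minimum)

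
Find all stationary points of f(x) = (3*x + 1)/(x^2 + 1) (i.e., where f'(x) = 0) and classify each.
f'(x) = (-3*x^2 - 2*x + 3)/(x^4 + 2*x^2 + 1)

Solve f'(x) = 0:
  f'(x) = -(3*x^2 + 2*x - 3)/(x^2 + 1)^2; the denominator is positive wherever f is defined, so f'(x) = 0 ⇔ -3*x^2 - 2*x + 3 = 0.
  3*x^2 + 2*x - 3 = 0 has no rational roots; quadratic formula: x = (-2 ± √40)/6.
  ⇒ x = -sqrt(10)/3 - 1/3 ≈ -1.3874, -1/3 + sqrt(10)/3 ≈ 0.7208

f''(x) = 2*(4*x^2*(3*x + 1) - (9*x + 1)*(x^2 + 1))/(x^2 + 1)^3
Second-derivative test at each critical point:
  f''(-1.3874) = 0.7393 > 0 → local minimum
  f''(0.7208) = -2.7393 < 0 → local maximum

Critical points: x = -sqrt(10)/3 - 1/3 ≈ -1.3874 (local minimum); x = -1/3 + sqrt(10)/3 ≈ 0.7208 (local maximum)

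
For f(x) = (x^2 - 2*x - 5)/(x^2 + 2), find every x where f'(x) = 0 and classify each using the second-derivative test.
f'(x) = 2*(x^2 + 7*x - 2)/(x^4 + 4*x^2 + 4)

Solve f'(x) = 0:
  f'(x) = 2*(x^2 + 7*x - 2)/(x^2 + 2)^2; the denominator is positive wherever f is defined, so f'(x) = 0 ⇔ 2*x^2 + 14*x - 4 = 0.
  Factor: 2*x^2 + 14*x - 4 = 2*(x^2 + 7*x - 2); x^2 + 7*x - 2 = 0 has no rational roots; quadratic formula: x = (-7 ± √57)/2.
  ⇒ x = -sqrt(57)/2 - 7/2 ≈ -7.2749, -7/2 + sqrt(57)/2 ≈ 0.2749

f''(x) = 2*(-2*x^3 - 21*x^2 + 12*x + 14)/(x^6 + 6*x^4 + 12*x^2 + 8)
Second-derivative test at each critical point:
  f''(-7.2749) = -0.0050 < 0 → local maximum
  f''(0.2749) = 3.5050 > 0 → local minimum

Critical points: x = -sqrt(57)/2 - 7/2 ≈ -7.2749 (local maximum); x = -7/2 + sqrt(57)/2 ≈ 0.2749 (local minimum)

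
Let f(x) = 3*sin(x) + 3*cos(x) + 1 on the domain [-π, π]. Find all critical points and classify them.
f'(x) = 3*sqrt(2)*cos(x + pi/4)

Solve f'(x) = 0 on [-π, π]:
  f'(x) = 0 ⇔ 3*cos(x) = 3*sin(x) ⇔ tan(x) = 1, i.e. x = arctan(1) + nπ; keep the solutions lying in [-π, π].
  ⇒ x = -3*pi/4 ≈ -2.3562, pi/4 ≈ 0.7854

f''(x) = -3*sqrt(2)*sin(x + pi/4)
Second-derivative test at each critical point:
  f''(-2.3562) = 4.2426 > 0 → local minimum
  f''(0.7854) = -4.2426 < 0 → local maximum

Critical points: x = -3*pi/4 ≈ -2.3562 (local minimum); x = pi/4 ≈ 0.7854 (local maximum)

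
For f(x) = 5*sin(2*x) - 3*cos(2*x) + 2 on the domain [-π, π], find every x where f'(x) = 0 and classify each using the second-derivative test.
f'(x) = 6*sin(2*x) + 10*cos(2*x)

Solve f'(x) = 0 on [-π, π]:
  f'(x) = 0 ⇔ 5*cos(2*x) = -3*sin(2*x) ⇔ tan(2*x) = -5/3, i.e. 2*x = arctan(-5/3) + nπ; keep the solutions lying in [-π, π].
  ⇒ x = -pi/2 - atan(5/3)/2 ≈ -2.0860, -atan(5/3)/2 ≈ -0.5152, -atan(5/3)/2 + pi/2 ≈ 1.0556, pi - atan(5/3)/2 ≈ 2.6264

f''(x) = -20*sin(2*x) + 12*cos(2*x)
Second-derivative test at each critical point:
  f''(-2.0860) = -23.3238 < 0 → local maximum
  f''(-0.5152) = 23.3238 > 0 → local minimum
  f''(1.0556) = -23.3238 < 0 → local maximum
  f''(2.6264) = 23.3238 > 0 → local minimum

Critical points: x = -pi/2 - atan(5/3)/2 ≈ -2.0860 (local maximum); x = -atan(5/3)/2 ≈ -0.5152 (local minimum); x = -atan(5/3)/2 + pi/2 ≈ 1.0556 (local maximum); x = pi - atan(5/3)/2 ≈ 2.6264 (local minimum)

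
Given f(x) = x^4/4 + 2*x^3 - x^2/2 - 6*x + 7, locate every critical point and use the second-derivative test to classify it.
f'(x) = x^3 + 6*x^2 - x - 6

Solve f'(x) = 0:
  Factor: x^3 + 6*x^2 - x - 6 = (x - 1)*(x + 1)*(x + 6) = 0.
  ⇒ x = -6, -1, 1

f''(x) = 3*x^2 + 12*x - 1
Second-derivative test at each critical point:
  f''(-6) = 35 > 0 → local minimum
  f''(-1) = -10 < 0 → local maximum
  f''(1) = 14 > 0 → local minimum

Critical points: x = -6 (local minimum); x = -1 (local maximum); x = 1 (local minimum)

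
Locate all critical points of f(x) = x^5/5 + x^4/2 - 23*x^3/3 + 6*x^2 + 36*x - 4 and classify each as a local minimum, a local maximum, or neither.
f'(x) = x^4 + 2*x^3 - 23*x^2 + 12*x + 36

Solve f'(x) = 0:
  Factor: x^4 + 2*x^3 - 23*x^2 + 12*x + 36 = (x - 3)*(x - 2)*(x + 1)*(x + 6) = 0.
  ⇒ x = -6, -1, 2, 3

f''(x) = 4*x^3 + 6*x^2 - 46*x + 12
Second-derivative test at each critical point:
  f''(-6) = -360 < 0 → local maximum
  f''(-1) = 60 > 0 → local minimum
  f''(2) = -24 < 0 → local maximum
  f''(3) = 36 > 0 → local minimum

Critical points: x = -6 (local maximum); x = -1 (local minimum); x = 2 (local maximum); x = 3 (local minimum)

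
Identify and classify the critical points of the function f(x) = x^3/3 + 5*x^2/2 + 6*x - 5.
f'(x) = x^2 + 5*x + 6

Solve f'(x) = 0:
  Factor: x^2 + 5*x + 6 = (x + 2)*(x + 3) = 0.
  ⇒ x = -3, -2

f''(x) = 2*x + 5
Second-derivative test at each critical point:
  f''(-3) = -1 < 0 → local maximum
  f''(-2) = 1 > 0 → local minimum

Critical points: x = -3 (local maximum); x = -2 (local minimum)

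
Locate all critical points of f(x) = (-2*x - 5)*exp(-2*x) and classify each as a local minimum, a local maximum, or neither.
f'(x) = 4*(x + 2)*exp(-2*x)

Solve f'(x) = 0:
  f'(x) = (4*x + 8)·exp(-2*x) and exp(-2*x) > 0 for every x, so f'(x) = 0 ⇔ 4*x + 8 = 0.
  Factor: 4*x + 8 = 4*(x + 2) = 0.
  ⇒ x = -2

f''(x) = 4*(-2*x - 3)*exp(-2*x)
Second-derivative test at each critical point:
  f''(-2) = 218.3926 > 0 → local minimum

Critical points: x = -2 (local minimum)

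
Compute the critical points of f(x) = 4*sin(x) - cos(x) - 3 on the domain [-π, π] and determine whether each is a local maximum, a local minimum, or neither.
f'(x) = sin(x) + 4*cos(x)

Solve f'(x) = 0 on [-π, π]:
  f'(x) = 0 ⇔ 4*cos(x) = -sin(x) ⇔ tan(x) = -4, i.e. x = arctan(-4) + nπ; keep the solutions lying in [-π, π].
  ⇒ x = -atan(4) ≈ -1.3258, pi - atan(4) ≈ 1.8158

f''(x) = -4*sin(x) + cos(x)
Second-derivative test at each critical point:
  f''(-1.3258) = 4.1231 > 0 → local minimum
  f''(1.8158) = -4.1231 < 0 → local maximum

Critical points: x = -atan(4) ≈ -1.3258 (local minimum); x = pi - atan(4) ≈ 1.8158 (local maximum)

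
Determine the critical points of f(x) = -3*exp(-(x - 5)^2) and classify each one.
f'(x) = 6*(x - 5)*exp(-(x - 5)^2)

Solve f'(x) = 0:
  f'(x) = (6*x - 30)·exp(-(x - 5)^2) and exp(-(x - 5)^2) > 0 for every x, so f'(x) = 0 ⇔ 6*x - 30 = 0.
  Factor: 6*x - 30 = 6*(x - 5) = 0.
  ⇒ x = 5

f''(x) = 6*(1 - 2*(x - 5)^2)*exp(-(x - 5)^2)
Second-derivative test at each critical point:
  f''(5) = 6 > 0 → local minimum

Critical points: x = 5 (local minimum)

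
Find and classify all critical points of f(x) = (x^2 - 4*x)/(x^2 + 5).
f'(x) = 2*(2*x^2 + 5*x - 10)/(x^4 + 10*x^2 + 25)

Solve f'(x) = 0:
  f'(x) = 2*(2*x^2 + 5*x - 10)/(x^2 + 5)^2; the denominator is positive wherever f is defined, so f'(x) = 0 ⇔ 4*x^2 + 10*x - 20 = 0.
  Factor: 4*x^2 + 10*x - 20 = 2*(2*x^2 + 5*x - 10); 2*x^2 + 5*x - 10 = 0 has no rational roots; quadratic formula: x = (-5 ± √105)/4.
  ⇒ x = -sqrt(105)/4 - 5/4 ≈ -3.8117, -5/4 + sqrt(105)/4 ≈ 1.3117

f''(x) = 2*(-4*x^3 - 15*x^2 + 60*x + 25)/(x^6 + 15*x^4 + 75*x^2 + 125)
Second-derivative test at each critical point:
  f''(-3.8117) = -0.0537 < 0 → local maximum
  f''(1.3117) = 0.4537 > 0 → local minimum

Critical points: x = -sqrt(105)/4 - 5/4 ≈ -3.8117 (local maximum); x = -5/4 + sqrt(105)/4 ≈ 1.3117 (local minimum)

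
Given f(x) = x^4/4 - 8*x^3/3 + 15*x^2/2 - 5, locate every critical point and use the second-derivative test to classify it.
f'(x) = x*(x^2 - 8*x + 15)

Solve f'(x) = 0:
  Factor: x^3 - 8*x^2 + 15*x = x*(x - 5)*(x - 3) = 0.
  ⇒ x = 0, 3, 5

f''(x) = 3*x^2 - 16*x + 15
Second-derivative test at each critical point:
  f''(0) = 15 > 0 → local minimum
  f''(3) = -6 < 0 → local maximum
  f''(5) = 10 > 0 → local minimum

Critical points: x = 0 (local minimum); x = 3 (local maximum); x = 5 (local minimum)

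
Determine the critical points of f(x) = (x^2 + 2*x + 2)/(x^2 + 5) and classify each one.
f'(x) = 2*(-x^2 + 3*x + 5)/(x^4 + 10*x^2 + 25)

Solve f'(x) = 0:
  f'(x) = -2*(x^2 - 3*x - 5)/(x^2 + 5)^2; the denominator is positive wherever f is defined, so f'(x) = 0 ⇔ -2*x^2 + 6*x + 10 = 0.
  Factor: -2*x^2 + 6*x + 10 = -2*(x^2 - 3*x - 5); x^2 - 3*x - 5 = 0 has no rational roots; quadratic formula: x = (3 ± √29)/2.
  ⇒ x = 3/2 - sqrt(29)/2 ≈ -1.1926, 3/2 + sqrt(29)/2 ≈ 4.1926

f''(x) = 2*(2*x^3 - 9*x^2 - 30*x + 15)/(x^6 + 15*x^4 + 75*x^2 + 125)
Second-derivative test at each critical point:
  f''(-1.1926) = 0.2611 > 0 → local minimum
  f''(4.1926) = -0.0211 < 0 → local maximum

Critical points: x = 3/2 - sqrt(29)/2 ≈ -1.1926 (local minimum); x = 3/2 + sqrt(29)/2 ≈ 4.1926 (local maximum)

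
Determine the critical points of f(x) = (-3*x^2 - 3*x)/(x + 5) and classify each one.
f'(x) = 3*(-x^2 - 10*x - 5)/(x^2 + 10*x + 25)

Solve f'(x) = 0:
  f'(x) = -3*(x^2 + 10*x + 5)/(x + 5)^2; the denominator is positive wherever f is defined, so f'(x) = 0 ⇔ -3*x^2 - 30*x - 15 = 0.
  Factor: -3*x^2 - 30*x - 15 = -3*(x^2 + 10*x + 5); x^2 + 10*x + 5 = 0 has no rational roots; quadratic formula: x = (-10 ± √80)/2.
  ⇒ x = -5 - 2*sqrt(5) ≈ -9.4721, -5 + 2*sqrt(5) ≈ -0.5279

f''(x) = -120/(x^3 + 15*x^2 + 75*x + 125)
Second-derivative test at each critical point:
  f''(-9.4721) = 1.3416 > 0 → local minimum
  f''(-0.5279) = -1.3416 < 0 → local maximum

Critical points: x = -5 - 2*sqrt(5) ≈ -9.4721 (local minimum); x = -5 + 2*sqrt(5) ≈ -0.5279 (local maximum)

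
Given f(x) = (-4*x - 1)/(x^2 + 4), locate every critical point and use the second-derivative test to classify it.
f'(x) = 2*(2*x^2 + x - 8)/(x^4 + 8*x^2 + 16)

Solve f'(x) = 0:
  f'(x) = 2*(2*x^2 + x - 8)/(x^2 + 4)^2; the denominator is positive wherever f is defined, so f'(x) = 0 ⇔ 4*x^2 + 2*x - 16 = 0.
  Factor: 4*x^2 + 2*x - 16 = 2*(2*x^2 + x - 8); 2*x^2 + x - 8 = 0 has no rational roots; quadratic formula: x = (-1 ± √65)/4.
  ⇒ x = -sqrt(65)/4 - 1/4 ≈ -2.2656, -1/4 + sqrt(65)/4 ≈ 1.7656

f''(x) = 2*(-4*x^2*(4*x + 1) + (12*x + 1)*(x^2 + 4))/(x^2 + 4)^3
Second-derivative test at each critical point:
  f''(-2.2656) = -0.1933 < 0 → local maximum
  f''(1.7656) = 0.3183 > 0 → local minimum

Critical points: x = -sqrt(65)/4 - 1/4 ≈ -2.2656 (local maximum); x = -1/4 + sqrt(65)/4 ≈ 1.7656 (local minimum)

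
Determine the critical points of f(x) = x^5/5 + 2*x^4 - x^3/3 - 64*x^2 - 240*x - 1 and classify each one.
f'(x) = x^4 + 8*x^3 - x^2 - 128*x - 240

Solve f'(x) = 0:
  Factor: x^4 + 8*x^3 - x^2 - 128*x - 240 = (x - 4)*(x + 3)*(x + 4)*(x + 5) = 0.
  ⇒ x = -5, -4, -3, 4

f''(x) = 4*x^3 + 24*x^2 - 2*x - 128
Second-derivative test at each critical point:
  f''(-5) = -18 < 0 → local maximum
  f''(-4) = 8 > 0 → local minimum
  f''(-3) = -14 < 0 → local maximum
  f''(4) = 504 > 0 → local minimum

Critical points: x = -5 (local maximum); x = -4 (local minimum); x = -3 (local maximum); x = 4 (local minimum)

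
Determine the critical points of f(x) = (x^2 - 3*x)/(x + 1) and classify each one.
f'(x) = (x^2 + 2*x - 3)/(x^2 + 2*x + 1)

Solve f'(x) = 0:
  f'(x) = (x - 1)*(x + 3)/(x + 1)^2; the denominator is positive wherever f is defined, so f'(x) = 0 ⇔ x^2 + 2*x - 3 = 0.
  Factor: x^2 + 2*x - 3 = (x - 1)*(x + 3) = 0.
  ⇒ x = -3, 1

f''(x) = 8/(x^3 + 3*x^2 + 3*x + 1)
Second-derivative test at each critical point:
  f''(-3) = -1 < 0 → local maximum
  f''(1) = 1 > 0 → local minimum

Critical points: x = -3 (local maximum); x = 1 (local minimum)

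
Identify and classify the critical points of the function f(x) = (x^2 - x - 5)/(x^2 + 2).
f'(x) = (x^2 + 14*x - 2)/(x^4 + 4*x^2 + 4)

Solve f'(x) = 0:
  f'(x) = (x^2 + 14*x - 2)/(x^2 + 2)^2; the denominator is positive wherever f is defined, so f'(x) = 0 ⇔ x^2 + 14*x - 2 = 0.
  x^2 + 14*x - 2 = 0 has no rational roots; quadratic formula: x = (-14 ± √204)/2.
  ⇒ x = -sqrt(51) - 7 ≈ -14.1414, -7 + sqrt(51) ≈ 0.1414

f''(x) = 2*(-x^3 - 21*x^2 + 6*x + 14)/(x^6 + 6*x^4 + 12*x^2 + 8)
Second-derivative test at each critical point:
  f''(-14.1414) = -3.501e-04 < 0 → local maximum
  f''(0.1414) = 3.5004 > 0 → local minimum

Critical points: x = -sqrt(51) - 7 ≈ -14.1414 (local maximum); x = -7 + sqrt(51) ≈ 0.1414 (local minimum)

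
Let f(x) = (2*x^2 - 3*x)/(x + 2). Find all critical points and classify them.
f'(x) = 2*(x^2 + 4*x - 3)/(x^2 + 4*x + 4)

Solve f'(x) = 0:
  f'(x) = 2*(x^2 + 4*x - 3)/(x + 2)^2; the denominator is positive wherever f is defined, so f'(x) = 0 ⇔ 2*x^2 + 8*x - 6 = 0.
  Factor: 2*x^2 + 8*x - 6 = 2*(x^2 + 4*x - 3); x^2 + 4*x - 3 = 0 has no rational roots; quadratic formula: x = (-4 ± √28)/2.
  ⇒ x = -sqrt(7) - 2 ≈ -4.6458, -2 + sqrt(7) ≈ 0.6458

f''(x) = 28/(x^3 + 6*x^2 + 12*x + 8)
Second-derivative test at each critical point:
  f''(-4.6458) = -1.5119 < 0 → local maximum
  f''(0.6458) = 1.5119 > 0 → local minimum

Critical points: x = -sqrt(7) - 2 ≈ -4.6458 (local maximum); x = -2 + sqrt(7) ≈ 0.6458 (local minimum)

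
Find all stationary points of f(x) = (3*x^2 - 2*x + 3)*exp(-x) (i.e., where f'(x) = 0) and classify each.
f'(x) = (-3*x^2 + 8*x - 5)*exp(-x)

Solve f'(x) = 0:
  f'(x) = (-3*x^2 + 8*x - 5)·exp(-x) and exp(-x) > 0 for every x, so f'(x) = 0 ⇔ -3*x^2 + 8*x - 5 = 0.
  Factor: -3*x^2 + 8*x - 5 = -(x - 1)*(3*x - 5) = 0.
  ⇒ x = 1, 5/3

f''(x) = (3*x^2 - 14*x + 13)*exp(-x)
Second-derivative test at each critical point:
  f''(1) = 0.7358 > 0 → local minimum
  f''(5/3) = -0.3778 < 0 → local maximum

Critical points: x = 1 (local minimum); x = 5/3 (local maximum)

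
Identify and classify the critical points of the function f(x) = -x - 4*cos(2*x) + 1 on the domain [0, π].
f'(x) = 8*sin(2*x) - 1

Solve f'(x) = 0 on [0, π]:
  f'(x) = 0 ⇔ sin(2*x) = 1/8, i.e. 2*x = arcsin(1/8) + 2nπ or 2*x = π − arcsin(1/8) + 2nπ; keep the solutions lying in [0, π].
  ⇒ x = asin(1/8)/2 ≈ 0.0627, -asin(1/8)/2 + pi/2 ≈ 1.5081

f''(x) = 16*cos(2*x)
Second-derivative test at each critical point:
  f''(0.0627) = 15.8745 > 0 → local minimum
  f''(1.5081) = -15.8745 < 0 → local maximum

Critical points: x = asin(1/8)/2 ≈ 0.0627 (local minimum); x = -asin(1/8)/2 + pi/2 ≈ 1.5081 (local maximum)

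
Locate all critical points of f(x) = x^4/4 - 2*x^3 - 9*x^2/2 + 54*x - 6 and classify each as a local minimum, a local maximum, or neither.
f'(x) = x^3 - 6*x^2 - 9*x + 54

Solve f'(x) = 0:
  Factor: x^3 - 6*x^2 - 9*x + 54 = (x - 6)*(x - 3)*(x + 3) = 0.
  ⇒ x = -3, 3, 6

f''(x) = 3*x^2 - 12*x - 9
Second-derivative test at each critical point:
  f''(-3) = 54 > 0 → local minimum
  f''(3) = -18 < 0 → local maximum
  f''(6) = 27 > 0 → local minimum

Critical points: x = -3 (local minimum); x = 3 (local maximum); x = 6 (local minimum)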